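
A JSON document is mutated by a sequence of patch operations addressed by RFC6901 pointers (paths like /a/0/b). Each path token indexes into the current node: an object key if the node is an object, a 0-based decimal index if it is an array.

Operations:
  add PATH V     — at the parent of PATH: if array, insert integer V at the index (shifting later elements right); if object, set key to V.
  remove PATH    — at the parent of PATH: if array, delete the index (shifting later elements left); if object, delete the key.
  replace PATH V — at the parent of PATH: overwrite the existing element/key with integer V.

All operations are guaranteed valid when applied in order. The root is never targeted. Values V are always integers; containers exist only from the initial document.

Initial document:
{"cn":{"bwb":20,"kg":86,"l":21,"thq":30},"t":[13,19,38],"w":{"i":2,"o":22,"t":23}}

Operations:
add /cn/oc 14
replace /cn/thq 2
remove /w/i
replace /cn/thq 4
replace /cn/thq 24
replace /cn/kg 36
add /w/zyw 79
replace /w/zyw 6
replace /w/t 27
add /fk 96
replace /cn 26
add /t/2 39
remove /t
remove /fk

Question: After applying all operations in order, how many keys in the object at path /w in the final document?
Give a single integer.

After op 1 (add /cn/oc 14): {"cn":{"bwb":20,"kg":86,"l":21,"oc":14,"thq":30},"t":[13,19,38],"w":{"i":2,"o":22,"t":23}}
After op 2 (replace /cn/thq 2): {"cn":{"bwb":20,"kg":86,"l":21,"oc":14,"thq":2},"t":[13,19,38],"w":{"i":2,"o":22,"t":23}}
After op 3 (remove /w/i): {"cn":{"bwb":20,"kg":86,"l":21,"oc":14,"thq":2},"t":[13,19,38],"w":{"o":22,"t":23}}
After op 4 (replace /cn/thq 4): {"cn":{"bwb":20,"kg":86,"l":21,"oc":14,"thq":4},"t":[13,19,38],"w":{"o":22,"t":23}}
After op 5 (replace /cn/thq 24): {"cn":{"bwb":20,"kg":86,"l":21,"oc":14,"thq":24},"t":[13,19,38],"w":{"o":22,"t":23}}
After op 6 (replace /cn/kg 36): {"cn":{"bwb":20,"kg":36,"l":21,"oc":14,"thq":24},"t":[13,19,38],"w":{"o":22,"t":23}}
After op 7 (add /w/zyw 79): {"cn":{"bwb":20,"kg":36,"l":21,"oc":14,"thq":24},"t":[13,19,38],"w":{"o":22,"t":23,"zyw":79}}
After op 8 (replace /w/zyw 6): {"cn":{"bwb":20,"kg":36,"l":21,"oc":14,"thq":24},"t":[13,19,38],"w":{"o":22,"t":23,"zyw":6}}
After op 9 (replace /w/t 27): {"cn":{"bwb":20,"kg":36,"l":21,"oc":14,"thq":24},"t":[13,19,38],"w":{"o":22,"t":27,"zyw":6}}
After op 10 (add /fk 96): {"cn":{"bwb":20,"kg":36,"l":21,"oc":14,"thq":24},"fk":96,"t":[13,19,38],"w":{"o":22,"t":27,"zyw":6}}
After op 11 (replace /cn 26): {"cn":26,"fk":96,"t":[13,19,38],"w":{"o":22,"t":27,"zyw":6}}
After op 12 (add /t/2 39): {"cn":26,"fk":96,"t":[13,19,39,38],"w":{"o":22,"t":27,"zyw":6}}
After op 13 (remove /t): {"cn":26,"fk":96,"w":{"o":22,"t":27,"zyw":6}}
After op 14 (remove /fk): {"cn":26,"w":{"o":22,"t":27,"zyw":6}}
Size at path /w: 3

Answer: 3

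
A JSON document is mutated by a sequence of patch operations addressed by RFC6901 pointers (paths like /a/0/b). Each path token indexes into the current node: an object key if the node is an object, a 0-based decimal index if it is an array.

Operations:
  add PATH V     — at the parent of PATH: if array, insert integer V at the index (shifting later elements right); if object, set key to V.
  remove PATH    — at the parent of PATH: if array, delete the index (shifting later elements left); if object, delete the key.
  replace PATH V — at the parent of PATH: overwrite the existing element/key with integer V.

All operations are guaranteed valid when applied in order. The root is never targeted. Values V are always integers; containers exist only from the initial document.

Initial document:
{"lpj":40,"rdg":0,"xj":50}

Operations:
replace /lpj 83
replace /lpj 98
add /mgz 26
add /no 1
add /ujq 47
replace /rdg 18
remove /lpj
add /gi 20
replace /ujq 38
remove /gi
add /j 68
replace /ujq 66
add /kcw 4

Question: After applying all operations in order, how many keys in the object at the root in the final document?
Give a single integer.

After op 1 (replace /lpj 83): {"lpj":83,"rdg":0,"xj":50}
After op 2 (replace /lpj 98): {"lpj":98,"rdg":0,"xj":50}
After op 3 (add /mgz 26): {"lpj":98,"mgz":26,"rdg":0,"xj":50}
After op 4 (add /no 1): {"lpj":98,"mgz":26,"no":1,"rdg":0,"xj":50}
After op 5 (add /ujq 47): {"lpj":98,"mgz":26,"no":1,"rdg":0,"ujq":47,"xj":50}
After op 6 (replace /rdg 18): {"lpj":98,"mgz":26,"no":1,"rdg":18,"ujq":47,"xj":50}
After op 7 (remove /lpj): {"mgz":26,"no":1,"rdg":18,"ujq":47,"xj":50}
After op 8 (add /gi 20): {"gi":20,"mgz":26,"no":1,"rdg":18,"ujq":47,"xj":50}
After op 9 (replace /ujq 38): {"gi":20,"mgz":26,"no":1,"rdg":18,"ujq":38,"xj":50}
After op 10 (remove /gi): {"mgz":26,"no":1,"rdg":18,"ujq":38,"xj":50}
After op 11 (add /j 68): {"j":68,"mgz":26,"no":1,"rdg":18,"ujq":38,"xj":50}
After op 12 (replace /ujq 66): {"j":68,"mgz":26,"no":1,"rdg":18,"ujq":66,"xj":50}
After op 13 (add /kcw 4): {"j":68,"kcw":4,"mgz":26,"no":1,"rdg":18,"ujq":66,"xj":50}
Size at the root: 7

Answer: 7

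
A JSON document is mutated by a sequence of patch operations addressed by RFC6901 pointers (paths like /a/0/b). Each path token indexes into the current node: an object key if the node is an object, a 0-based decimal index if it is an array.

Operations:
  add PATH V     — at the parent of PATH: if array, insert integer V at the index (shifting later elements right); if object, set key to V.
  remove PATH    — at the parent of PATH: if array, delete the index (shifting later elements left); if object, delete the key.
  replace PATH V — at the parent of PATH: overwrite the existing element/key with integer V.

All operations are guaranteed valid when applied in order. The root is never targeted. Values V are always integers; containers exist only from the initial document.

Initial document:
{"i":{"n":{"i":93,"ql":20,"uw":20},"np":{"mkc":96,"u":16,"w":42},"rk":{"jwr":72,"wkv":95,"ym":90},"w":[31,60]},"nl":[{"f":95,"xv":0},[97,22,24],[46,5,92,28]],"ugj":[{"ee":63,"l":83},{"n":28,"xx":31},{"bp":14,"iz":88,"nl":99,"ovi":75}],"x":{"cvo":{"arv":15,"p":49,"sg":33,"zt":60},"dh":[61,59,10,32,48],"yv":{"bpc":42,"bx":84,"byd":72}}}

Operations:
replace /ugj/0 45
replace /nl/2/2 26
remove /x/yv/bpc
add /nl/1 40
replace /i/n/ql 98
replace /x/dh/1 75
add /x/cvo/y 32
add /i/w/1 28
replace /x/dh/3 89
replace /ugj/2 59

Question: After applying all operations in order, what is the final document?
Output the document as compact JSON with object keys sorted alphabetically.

After op 1 (replace /ugj/0 45): {"i":{"n":{"i":93,"ql":20,"uw":20},"np":{"mkc":96,"u":16,"w":42},"rk":{"jwr":72,"wkv":95,"ym":90},"w":[31,60]},"nl":[{"f":95,"xv":0},[97,22,24],[46,5,92,28]],"ugj":[45,{"n":28,"xx":31},{"bp":14,"iz":88,"nl":99,"ovi":75}],"x":{"cvo":{"arv":15,"p":49,"sg":33,"zt":60},"dh":[61,59,10,32,48],"yv":{"bpc":42,"bx":84,"byd":72}}}
After op 2 (replace /nl/2/2 26): {"i":{"n":{"i":93,"ql":20,"uw":20},"np":{"mkc":96,"u":16,"w":42},"rk":{"jwr":72,"wkv":95,"ym":90},"w":[31,60]},"nl":[{"f":95,"xv":0},[97,22,24],[46,5,26,28]],"ugj":[45,{"n":28,"xx":31},{"bp":14,"iz":88,"nl":99,"ovi":75}],"x":{"cvo":{"arv":15,"p":49,"sg":33,"zt":60},"dh":[61,59,10,32,48],"yv":{"bpc":42,"bx":84,"byd":72}}}
After op 3 (remove /x/yv/bpc): {"i":{"n":{"i":93,"ql":20,"uw":20},"np":{"mkc":96,"u":16,"w":42},"rk":{"jwr":72,"wkv":95,"ym":90},"w":[31,60]},"nl":[{"f":95,"xv":0},[97,22,24],[46,5,26,28]],"ugj":[45,{"n":28,"xx":31},{"bp":14,"iz":88,"nl":99,"ovi":75}],"x":{"cvo":{"arv":15,"p":49,"sg":33,"zt":60},"dh":[61,59,10,32,48],"yv":{"bx":84,"byd":72}}}
After op 4 (add /nl/1 40): {"i":{"n":{"i":93,"ql":20,"uw":20},"np":{"mkc":96,"u":16,"w":42},"rk":{"jwr":72,"wkv":95,"ym":90},"w":[31,60]},"nl":[{"f":95,"xv":0},40,[97,22,24],[46,5,26,28]],"ugj":[45,{"n":28,"xx":31},{"bp":14,"iz":88,"nl":99,"ovi":75}],"x":{"cvo":{"arv":15,"p":49,"sg":33,"zt":60},"dh":[61,59,10,32,48],"yv":{"bx":84,"byd":72}}}
After op 5 (replace /i/n/ql 98): {"i":{"n":{"i":93,"ql":98,"uw":20},"np":{"mkc":96,"u":16,"w":42},"rk":{"jwr":72,"wkv":95,"ym":90},"w":[31,60]},"nl":[{"f":95,"xv":0},40,[97,22,24],[46,5,26,28]],"ugj":[45,{"n":28,"xx":31},{"bp":14,"iz":88,"nl":99,"ovi":75}],"x":{"cvo":{"arv":15,"p":49,"sg":33,"zt":60},"dh":[61,59,10,32,48],"yv":{"bx":84,"byd":72}}}
After op 6 (replace /x/dh/1 75): {"i":{"n":{"i":93,"ql":98,"uw":20},"np":{"mkc":96,"u":16,"w":42},"rk":{"jwr":72,"wkv":95,"ym":90},"w":[31,60]},"nl":[{"f":95,"xv":0},40,[97,22,24],[46,5,26,28]],"ugj":[45,{"n":28,"xx":31},{"bp":14,"iz":88,"nl":99,"ovi":75}],"x":{"cvo":{"arv":15,"p":49,"sg":33,"zt":60},"dh":[61,75,10,32,48],"yv":{"bx":84,"byd":72}}}
After op 7 (add /x/cvo/y 32): {"i":{"n":{"i":93,"ql":98,"uw":20},"np":{"mkc":96,"u":16,"w":42},"rk":{"jwr":72,"wkv":95,"ym":90},"w":[31,60]},"nl":[{"f":95,"xv":0},40,[97,22,24],[46,5,26,28]],"ugj":[45,{"n":28,"xx":31},{"bp":14,"iz":88,"nl":99,"ovi":75}],"x":{"cvo":{"arv":15,"p":49,"sg":33,"y":32,"zt":60},"dh":[61,75,10,32,48],"yv":{"bx":84,"byd":72}}}
After op 8 (add /i/w/1 28): {"i":{"n":{"i":93,"ql":98,"uw":20},"np":{"mkc":96,"u":16,"w":42},"rk":{"jwr":72,"wkv":95,"ym":90},"w":[31,28,60]},"nl":[{"f":95,"xv":0},40,[97,22,24],[46,5,26,28]],"ugj":[45,{"n":28,"xx":31},{"bp":14,"iz":88,"nl":99,"ovi":75}],"x":{"cvo":{"arv":15,"p":49,"sg":33,"y":32,"zt":60},"dh":[61,75,10,32,48],"yv":{"bx":84,"byd":72}}}
After op 9 (replace /x/dh/3 89): {"i":{"n":{"i":93,"ql":98,"uw":20},"np":{"mkc":96,"u":16,"w":42},"rk":{"jwr":72,"wkv":95,"ym":90},"w":[31,28,60]},"nl":[{"f":95,"xv":0},40,[97,22,24],[46,5,26,28]],"ugj":[45,{"n":28,"xx":31},{"bp":14,"iz":88,"nl":99,"ovi":75}],"x":{"cvo":{"arv":15,"p":49,"sg":33,"y":32,"zt":60},"dh":[61,75,10,89,48],"yv":{"bx":84,"byd":72}}}
After op 10 (replace /ugj/2 59): {"i":{"n":{"i":93,"ql":98,"uw":20},"np":{"mkc":96,"u":16,"w":42},"rk":{"jwr":72,"wkv":95,"ym":90},"w":[31,28,60]},"nl":[{"f":95,"xv":0},40,[97,22,24],[46,5,26,28]],"ugj":[45,{"n":28,"xx":31},59],"x":{"cvo":{"arv":15,"p":49,"sg":33,"y":32,"zt":60},"dh":[61,75,10,89,48],"yv":{"bx":84,"byd":72}}}

Answer: {"i":{"n":{"i":93,"ql":98,"uw":20},"np":{"mkc":96,"u":16,"w":42},"rk":{"jwr":72,"wkv":95,"ym":90},"w":[31,28,60]},"nl":[{"f":95,"xv":0},40,[97,22,24],[46,5,26,28]],"ugj":[45,{"n":28,"xx":31},59],"x":{"cvo":{"arv":15,"p":49,"sg":33,"y":32,"zt":60},"dh":[61,75,10,89,48],"yv":{"bx":84,"byd":72}}}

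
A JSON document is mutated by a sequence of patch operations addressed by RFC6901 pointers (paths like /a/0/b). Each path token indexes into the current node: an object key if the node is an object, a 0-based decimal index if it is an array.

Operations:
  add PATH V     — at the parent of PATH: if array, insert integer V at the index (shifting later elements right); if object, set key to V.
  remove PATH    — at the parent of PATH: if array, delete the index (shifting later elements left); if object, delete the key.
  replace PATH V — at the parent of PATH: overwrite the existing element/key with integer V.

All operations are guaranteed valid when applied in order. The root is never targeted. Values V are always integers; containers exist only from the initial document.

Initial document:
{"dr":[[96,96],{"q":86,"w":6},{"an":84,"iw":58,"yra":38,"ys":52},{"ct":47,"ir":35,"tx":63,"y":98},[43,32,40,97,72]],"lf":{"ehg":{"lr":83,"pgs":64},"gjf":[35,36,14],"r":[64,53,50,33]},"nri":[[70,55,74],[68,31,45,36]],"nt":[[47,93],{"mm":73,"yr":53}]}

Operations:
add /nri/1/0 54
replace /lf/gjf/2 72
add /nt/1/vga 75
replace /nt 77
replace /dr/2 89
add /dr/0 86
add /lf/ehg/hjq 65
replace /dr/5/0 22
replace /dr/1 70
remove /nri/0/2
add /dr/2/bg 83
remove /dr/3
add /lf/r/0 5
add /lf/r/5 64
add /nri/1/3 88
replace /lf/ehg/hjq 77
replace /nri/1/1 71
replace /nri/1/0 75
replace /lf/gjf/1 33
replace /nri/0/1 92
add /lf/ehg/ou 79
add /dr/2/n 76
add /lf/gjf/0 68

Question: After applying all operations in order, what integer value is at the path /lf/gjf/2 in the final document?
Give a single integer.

After op 1 (add /nri/1/0 54): {"dr":[[96,96],{"q":86,"w":6},{"an":84,"iw":58,"yra":38,"ys":52},{"ct":47,"ir":35,"tx":63,"y":98},[43,32,40,97,72]],"lf":{"ehg":{"lr":83,"pgs":64},"gjf":[35,36,14],"r":[64,53,50,33]},"nri":[[70,55,74],[54,68,31,45,36]],"nt":[[47,93],{"mm":73,"yr":53}]}
After op 2 (replace /lf/gjf/2 72): {"dr":[[96,96],{"q":86,"w":6},{"an":84,"iw":58,"yra":38,"ys":52},{"ct":47,"ir":35,"tx":63,"y":98},[43,32,40,97,72]],"lf":{"ehg":{"lr":83,"pgs":64},"gjf":[35,36,72],"r":[64,53,50,33]},"nri":[[70,55,74],[54,68,31,45,36]],"nt":[[47,93],{"mm":73,"yr":53}]}
After op 3 (add /nt/1/vga 75): {"dr":[[96,96],{"q":86,"w":6},{"an":84,"iw":58,"yra":38,"ys":52},{"ct":47,"ir":35,"tx":63,"y":98},[43,32,40,97,72]],"lf":{"ehg":{"lr":83,"pgs":64},"gjf":[35,36,72],"r":[64,53,50,33]},"nri":[[70,55,74],[54,68,31,45,36]],"nt":[[47,93],{"mm":73,"vga":75,"yr":53}]}
After op 4 (replace /nt 77): {"dr":[[96,96],{"q":86,"w":6},{"an":84,"iw":58,"yra":38,"ys":52},{"ct":47,"ir":35,"tx":63,"y":98},[43,32,40,97,72]],"lf":{"ehg":{"lr":83,"pgs":64},"gjf":[35,36,72],"r":[64,53,50,33]},"nri":[[70,55,74],[54,68,31,45,36]],"nt":77}
After op 5 (replace /dr/2 89): {"dr":[[96,96],{"q":86,"w":6},89,{"ct":47,"ir":35,"tx":63,"y":98},[43,32,40,97,72]],"lf":{"ehg":{"lr":83,"pgs":64},"gjf":[35,36,72],"r":[64,53,50,33]},"nri":[[70,55,74],[54,68,31,45,36]],"nt":77}
After op 6 (add /dr/0 86): {"dr":[86,[96,96],{"q":86,"w":6},89,{"ct":47,"ir":35,"tx":63,"y":98},[43,32,40,97,72]],"lf":{"ehg":{"lr":83,"pgs":64},"gjf":[35,36,72],"r":[64,53,50,33]},"nri":[[70,55,74],[54,68,31,45,36]],"nt":77}
After op 7 (add /lf/ehg/hjq 65): {"dr":[86,[96,96],{"q":86,"w":6},89,{"ct":47,"ir":35,"tx":63,"y":98},[43,32,40,97,72]],"lf":{"ehg":{"hjq":65,"lr":83,"pgs":64},"gjf":[35,36,72],"r":[64,53,50,33]},"nri":[[70,55,74],[54,68,31,45,36]],"nt":77}
After op 8 (replace /dr/5/0 22): {"dr":[86,[96,96],{"q":86,"w":6},89,{"ct":47,"ir":35,"tx":63,"y":98},[22,32,40,97,72]],"lf":{"ehg":{"hjq":65,"lr":83,"pgs":64},"gjf":[35,36,72],"r":[64,53,50,33]},"nri":[[70,55,74],[54,68,31,45,36]],"nt":77}
After op 9 (replace /dr/1 70): {"dr":[86,70,{"q":86,"w":6},89,{"ct":47,"ir":35,"tx":63,"y":98},[22,32,40,97,72]],"lf":{"ehg":{"hjq":65,"lr":83,"pgs":64},"gjf":[35,36,72],"r":[64,53,50,33]},"nri":[[70,55,74],[54,68,31,45,36]],"nt":77}
After op 10 (remove /nri/0/2): {"dr":[86,70,{"q":86,"w":6},89,{"ct":47,"ir":35,"tx":63,"y":98},[22,32,40,97,72]],"lf":{"ehg":{"hjq":65,"lr":83,"pgs":64},"gjf":[35,36,72],"r":[64,53,50,33]},"nri":[[70,55],[54,68,31,45,36]],"nt":77}
After op 11 (add /dr/2/bg 83): {"dr":[86,70,{"bg":83,"q":86,"w":6},89,{"ct":47,"ir":35,"tx":63,"y":98},[22,32,40,97,72]],"lf":{"ehg":{"hjq":65,"lr":83,"pgs":64},"gjf":[35,36,72],"r":[64,53,50,33]},"nri":[[70,55],[54,68,31,45,36]],"nt":77}
After op 12 (remove /dr/3): {"dr":[86,70,{"bg":83,"q":86,"w":6},{"ct":47,"ir":35,"tx":63,"y":98},[22,32,40,97,72]],"lf":{"ehg":{"hjq":65,"lr":83,"pgs":64},"gjf":[35,36,72],"r":[64,53,50,33]},"nri":[[70,55],[54,68,31,45,36]],"nt":77}
After op 13 (add /lf/r/0 5): {"dr":[86,70,{"bg":83,"q":86,"w":6},{"ct":47,"ir":35,"tx":63,"y":98},[22,32,40,97,72]],"lf":{"ehg":{"hjq":65,"lr":83,"pgs":64},"gjf":[35,36,72],"r":[5,64,53,50,33]},"nri":[[70,55],[54,68,31,45,36]],"nt":77}
After op 14 (add /lf/r/5 64): {"dr":[86,70,{"bg":83,"q":86,"w":6},{"ct":47,"ir":35,"tx":63,"y":98},[22,32,40,97,72]],"lf":{"ehg":{"hjq":65,"lr":83,"pgs":64},"gjf":[35,36,72],"r":[5,64,53,50,33,64]},"nri":[[70,55],[54,68,31,45,36]],"nt":77}
After op 15 (add /nri/1/3 88): {"dr":[86,70,{"bg":83,"q":86,"w":6},{"ct":47,"ir":35,"tx":63,"y":98},[22,32,40,97,72]],"lf":{"ehg":{"hjq":65,"lr":83,"pgs":64},"gjf":[35,36,72],"r":[5,64,53,50,33,64]},"nri":[[70,55],[54,68,31,88,45,36]],"nt":77}
After op 16 (replace /lf/ehg/hjq 77): {"dr":[86,70,{"bg":83,"q":86,"w":6},{"ct":47,"ir":35,"tx":63,"y":98},[22,32,40,97,72]],"lf":{"ehg":{"hjq":77,"lr":83,"pgs":64},"gjf":[35,36,72],"r":[5,64,53,50,33,64]},"nri":[[70,55],[54,68,31,88,45,36]],"nt":77}
After op 17 (replace /nri/1/1 71): {"dr":[86,70,{"bg":83,"q":86,"w":6},{"ct":47,"ir":35,"tx":63,"y":98},[22,32,40,97,72]],"lf":{"ehg":{"hjq":77,"lr":83,"pgs":64},"gjf":[35,36,72],"r":[5,64,53,50,33,64]},"nri":[[70,55],[54,71,31,88,45,36]],"nt":77}
After op 18 (replace /nri/1/0 75): {"dr":[86,70,{"bg":83,"q":86,"w":6},{"ct":47,"ir":35,"tx":63,"y":98},[22,32,40,97,72]],"lf":{"ehg":{"hjq":77,"lr":83,"pgs":64},"gjf":[35,36,72],"r":[5,64,53,50,33,64]},"nri":[[70,55],[75,71,31,88,45,36]],"nt":77}
After op 19 (replace /lf/gjf/1 33): {"dr":[86,70,{"bg":83,"q":86,"w":6},{"ct":47,"ir":35,"tx":63,"y":98},[22,32,40,97,72]],"lf":{"ehg":{"hjq":77,"lr":83,"pgs":64},"gjf":[35,33,72],"r":[5,64,53,50,33,64]},"nri":[[70,55],[75,71,31,88,45,36]],"nt":77}
After op 20 (replace /nri/0/1 92): {"dr":[86,70,{"bg":83,"q":86,"w":6},{"ct":47,"ir":35,"tx":63,"y":98},[22,32,40,97,72]],"lf":{"ehg":{"hjq":77,"lr":83,"pgs":64},"gjf":[35,33,72],"r":[5,64,53,50,33,64]},"nri":[[70,92],[75,71,31,88,45,36]],"nt":77}
After op 21 (add /lf/ehg/ou 79): {"dr":[86,70,{"bg":83,"q":86,"w":6},{"ct":47,"ir":35,"tx":63,"y":98},[22,32,40,97,72]],"lf":{"ehg":{"hjq":77,"lr":83,"ou":79,"pgs":64},"gjf":[35,33,72],"r":[5,64,53,50,33,64]},"nri":[[70,92],[75,71,31,88,45,36]],"nt":77}
After op 22 (add /dr/2/n 76): {"dr":[86,70,{"bg":83,"n":76,"q":86,"w":6},{"ct":47,"ir":35,"tx":63,"y":98},[22,32,40,97,72]],"lf":{"ehg":{"hjq":77,"lr":83,"ou":79,"pgs":64},"gjf":[35,33,72],"r":[5,64,53,50,33,64]},"nri":[[70,92],[75,71,31,88,45,36]],"nt":77}
After op 23 (add /lf/gjf/0 68): {"dr":[86,70,{"bg":83,"n":76,"q":86,"w":6},{"ct":47,"ir":35,"tx":63,"y":98},[22,32,40,97,72]],"lf":{"ehg":{"hjq":77,"lr":83,"ou":79,"pgs":64},"gjf":[68,35,33,72],"r":[5,64,53,50,33,64]},"nri":[[70,92],[75,71,31,88,45,36]],"nt":77}
Value at /lf/gjf/2: 33

Answer: 33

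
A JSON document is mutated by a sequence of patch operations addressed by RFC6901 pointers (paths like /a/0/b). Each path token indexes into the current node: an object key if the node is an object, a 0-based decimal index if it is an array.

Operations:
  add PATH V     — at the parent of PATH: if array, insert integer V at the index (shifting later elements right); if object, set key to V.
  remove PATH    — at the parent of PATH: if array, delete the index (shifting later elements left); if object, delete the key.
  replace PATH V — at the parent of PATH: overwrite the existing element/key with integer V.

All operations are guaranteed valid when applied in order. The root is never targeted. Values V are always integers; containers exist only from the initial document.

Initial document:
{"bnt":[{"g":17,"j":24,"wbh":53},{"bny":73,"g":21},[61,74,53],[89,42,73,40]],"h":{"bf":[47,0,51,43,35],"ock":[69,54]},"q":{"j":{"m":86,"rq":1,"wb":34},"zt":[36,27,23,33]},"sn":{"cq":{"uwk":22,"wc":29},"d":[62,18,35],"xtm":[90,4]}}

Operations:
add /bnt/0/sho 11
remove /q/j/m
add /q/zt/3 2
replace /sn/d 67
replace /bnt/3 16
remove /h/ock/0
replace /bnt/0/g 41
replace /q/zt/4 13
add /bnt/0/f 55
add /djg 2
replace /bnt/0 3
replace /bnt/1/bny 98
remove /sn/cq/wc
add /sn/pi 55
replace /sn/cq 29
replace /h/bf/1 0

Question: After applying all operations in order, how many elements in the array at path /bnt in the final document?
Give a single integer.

After op 1 (add /bnt/0/sho 11): {"bnt":[{"g":17,"j":24,"sho":11,"wbh":53},{"bny":73,"g":21},[61,74,53],[89,42,73,40]],"h":{"bf":[47,0,51,43,35],"ock":[69,54]},"q":{"j":{"m":86,"rq":1,"wb":34},"zt":[36,27,23,33]},"sn":{"cq":{"uwk":22,"wc":29},"d":[62,18,35],"xtm":[90,4]}}
After op 2 (remove /q/j/m): {"bnt":[{"g":17,"j":24,"sho":11,"wbh":53},{"bny":73,"g":21},[61,74,53],[89,42,73,40]],"h":{"bf":[47,0,51,43,35],"ock":[69,54]},"q":{"j":{"rq":1,"wb":34},"zt":[36,27,23,33]},"sn":{"cq":{"uwk":22,"wc":29},"d":[62,18,35],"xtm":[90,4]}}
After op 3 (add /q/zt/3 2): {"bnt":[{"g":17,"j":24,"sho":11,"wbh":53},{"bny":73,"g":21},[61,74,53],[89,42,73,40]],"h":{"bf":[47,0,51,43,35],"ock":[69,54]},"q":{"j":{"rq":1,"wb":34},"zt":[36,27,23,2,33]},"sn":{"cq":{"uwk":22,"wc":29},"d":[62,18,35],"xtm":[90,4]}}
After op 4 (replace /sn/d 67): {"bnt":[{"g":17,"j":24,"sho":11,"wbh":53},{"bny":73,"g":21},[61,74,53],[89,42,73,40]],"h":{"bf":[47,0,51,43,35],"ock":[69,54]},"q":{"j":{"rq":1,"wb":34},"zt":[36,27,23,2,33]},"sn":{"cq":{"uwk":22,"wc":29},"d":67,"xtm":[90,4]}}
After op 5 (replace /bnt/3 16): {"bnt":[{"g":17,"j":24,"sho":11,"wbh":53},{"bny":73,"g":21},[61,74,53],16],"h":{"bf":[47,0,51,43,35],"ock":[69,54]},"q":{"j":{"rq":1,"wb":34},"zt":[36,27,23,2,33]},"sn":{"cq":{"uwk":22,"wc":29},"d":67,"xtm":[90,4]}}
After op 6 (remove /h/ock/0): {"bnt":[{"g":17,"j":24,"sho":11,"wbh":53},{"bny":73,"g":21},[61,74,53],16],"h":{"bf":[47,0,51,43,35],"ock":[54]},"q":{"j":{"rq":1,"wb":34},"zt":[36,27,23,2,33]},"sn":{"cq":{"uwk":22,"wc":29},"d":67,"xtm":[90,4]}}
After op 7 (replace /bnt/0/g 41): {"bnt":[{"g":41,"j":24,"sho":11,"wbh":53},{"bny":73,"g":21},[61,74,53],16],"h":{"bf":[47,0,51,43,35],"ock":[54]},"q":{"j":{"rq":1,"wb":34},"zt":[36,27,23,2,33]},"sn":{"cq":{"uwk":22,"wc":29},"d":67,"xtm":[90,4]}}
After op 8 (replace /q/zt/4 13): {"bnt":[{"g":41,"j":24,"sho":11,"wbh":53},{"bny":73,"g":21},[61,74,53],16],"h":{"bf":[47,0,51,43,35],"ock":[54]},"q":{"j":{"rq":1,"wb":34},"zt":[36,27,23,2,13]},"sn":{"cq":{"uwk":22,"wc":29},"d":67,"xtm":[90,4]}}
After op 9 (add /bnt/0/f 55): {"bnt":[{"f":55,"g":41,"j":24,"sho":11,"wbh":53},{"bny":73,"g":21},[61,74,53],16],"h":{"bf":[47,0,51,43,35],"ock":[54]},"q":{"j":{"rq":1,"wb":34},"zt":[36,27,23,2,13]},"sn":{"cq":{"uwk":22,"wc":29},"d":67,"xtm":[90,4]}}
After op 10 (add /djg 2): {"bnt":[{"f":55,"g":41,"j":24,"sho":11,"wbh":53},{"bny":73,"g":21},[61,74,53],16],"djg":2,"h":{"bf":[47,0,51,43,35],"ock":[54]},"q":{"j":{"rq":1,"wb":34},"zt":[36,27,23,2,13]},"sn":{"cq":{"uwk":22,"wc":29},"d":67,"xtm":[90,4]}}
After op 11 (replace /bnt/0 3): {"bnt":[3,{"bny":73,"g":21},[61,74,53],16],"djg":2,"h":{"bf":[47,0,51,43,35],"ock":[54]},"q":{"j":{"rq":1,"wb":34},"zt":[36,27,23,2,13]},"sn":{"cq":{"uwk":22,"wc":29},"d":67,"xtm":[90,4]}}
After op 12 (replace /bnt/1/bny 98): {"bnt":[3,{"bny":98,"g":21},[61,74,53],16],"djg":2,"h":{"bf":[47,0,51,43,35],"ock":[54]},"q":{"j":{"rq":1,"wb":34},"zt":[36,27,23,2,13]},"sn":{"cq":{"uwk":22,"wc":29},"d":67,"xtm":[90,4]}}
After op 13 (remove /sn/cq/wc): {"bnt":[3,{"bny":98,"g":21},[61,74,53],16],"djg":2,"h":{"bf":[47,0,51,43,35],"ock":[54]},"q":{"j":{"rq":1,"wb":34},"zt":[36,27,23,2,13]},"sn":{"cq":{"uwk":22},"d":67,"xtm":[90,4]}}
After op 14 (add /sn/pi 55): {"bnt":[3,{"bny":98,"g":21},[61,74,53],16],"djg":2,"h":{"bf":[47,0,51,43,35],"ock":[54]},"q":{"j":{"rq":1,"wb":34},"zt":[36,27,23,2,13]},"sn":{"cq":{"uwk":22},"d":67,"pi":55,"xtm":[90,4]}}
After op 15 (replace /sn/cq 29): {"bnt":[3,{"bny":98,"g":21},[61,74,53],16],"djg":2,"h":{"bf":[47,0,51,43,35],"ock":[54]},"q":{"j":{"rq":1,"wb":34},"zt":[36,27,23,2,13]},"sn":{"cq":29,"d":67,"pi":55,"xtm":[90,4]}}
After op 16 (replace /h/bf/1 0): {"bnt":[3,{"bny":98,"g":21},[61,74,53],16],"djg":2,"h":{"bf":[47,0,51,43,35],"ock":[54]},"q":{"j":{"rq":1,"wb":34},"zt":[36,27,23,2,13]},"sn":{"cq":29,"d":67,"pi":55,"xtm":[90,4]}}
Size at path /bnt: 4

Answer: 4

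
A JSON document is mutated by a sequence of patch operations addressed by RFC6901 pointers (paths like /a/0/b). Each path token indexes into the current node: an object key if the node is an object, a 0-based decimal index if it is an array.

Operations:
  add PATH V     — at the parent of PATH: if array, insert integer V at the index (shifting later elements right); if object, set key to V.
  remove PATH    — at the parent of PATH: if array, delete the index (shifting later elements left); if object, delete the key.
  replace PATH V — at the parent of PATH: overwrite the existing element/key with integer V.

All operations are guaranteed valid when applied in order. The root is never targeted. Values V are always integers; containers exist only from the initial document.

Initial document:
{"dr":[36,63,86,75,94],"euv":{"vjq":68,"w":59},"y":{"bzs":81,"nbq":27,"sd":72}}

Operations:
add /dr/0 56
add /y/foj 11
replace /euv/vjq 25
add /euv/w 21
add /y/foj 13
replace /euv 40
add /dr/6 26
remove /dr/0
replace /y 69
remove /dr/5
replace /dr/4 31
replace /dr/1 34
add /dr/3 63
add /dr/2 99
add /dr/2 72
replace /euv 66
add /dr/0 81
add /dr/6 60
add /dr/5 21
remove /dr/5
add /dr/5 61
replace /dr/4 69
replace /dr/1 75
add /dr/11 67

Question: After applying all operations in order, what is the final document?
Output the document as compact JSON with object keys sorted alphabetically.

Answer: {"dr":[81,75,34,72,69,61,86,60,63,75,31,67],"euv":66,"y":69}

Derivation:
After op 1 (add /dr/0 56): {"dr":[56,36,63,86,75,94],"euv":{"vjq":68,"w":59},"y":{"bzs":81,"nbq":27,"sd":72}}
After op 2 (add /y/foj 11): {"dr":[56,36,63,86,75,94],"euv":{"vjq":68,"w":59},"y":{"bzs":81,"foj":11,"nbq":27,"sd":72}}
After op 3 (replace /euv/vjq 25): {"dr":[56,36,63,86,75,94],"euv":{"vjq":25,"w":59},"y":{"bzs":81,"foj":11,"nbq":27,"sd":72}}
After op 4 (add /euv/w 21): {"dr":[56,36,63,86,75,94],"euv":{"vjq":25,"w":21},"y":{"bzs":81,"foj":11,"nbq":27,"sd":72}}
After op 5 (add /y/foj 13): {"dr":[56,36,63,86,75,94],"euv":{"vjq":25,"w":21},"y":{"bzs":81,"foj":13,"nbq":27,"sd":72}}
After op 6 (replace /euv 40): {"dr":[56,36,63,86,75,94],"euv":40,"y":{"bzs":81,"foj":13,"nbq":27,"sd":72}}
After op 7 (add /dr/6 26): {"dr":[56,36,63,86,75,94,26],"euv":40,"y":{"bzs":81,"foj":13,"nbq":27,"sd":72}}
After op 8 (remove /dr/0): {"dr":[36,63,86,75,94,26],"euv":40,"y":{"bzs":81,"foj":13,"nbq":27,"sd":72}}
After op 9 (replace /y 69): {"dr":[36,63,86,75,94,26],"euv":40,"y":69}
After op 10 (remove /dr/5): {"dr":[36,63,86,75,94],"euv":40,"y":69}
After op 11 (replace /dr/4 31): {"dr":[36,63,86,75,31],"euv":40,"y":69}
After op 12 (replace /dr/1 34): {"dr":[36,34,86,75,31],"euv":40,"y":69}
After op 13 (add /dr/3 63): {"dr":[36,34,86,63,75,31],"euv":40,"y":69}
After op 14 (add /dr/2 99): {"dr":[36,34,99,86,63,75,31],"euv":40,"y":69}
After op 15 (add /dr/2 72): {"dr":[36,34,72,99,86,63,75,31],"euv":40,"y":69}
After op 16 (replace /euv 66): {"dr":[36,34,72,99,86,63,75,31],"euv":66,"y":69}
After op 17 (add /dr/0 81): {"dr":[81,36,34,72,99,86,63,75,31],"euv":66,"y":69}
After op 18 (add /dr/6 60): {"dr":[81,36,34,72,99,86,60,63,75,31],"euv":66,"y":69}
After op 19 (add /dr/5 21): {"dr":[81,36,34,72,99,21,86,60,63,75,31],"euv":66,"y":69}
After op 20 (remove /dr/5): {"dr":[81,36,34,72,99,86,60,63,75,31],"euv":66,"y":69}
After op 21 (add /dr/5 61): {"dr":[81,36,34,72,99,61,86,60,63,75,31],"euv":66,"y":69}
After op 22 (replace /dr/4 69): {"dr":[81,36,34,72,69,61,86,60,63,75,31],"euv":66,"y":69}
After op 23 (replace /dr/1 75): {"dr":[81,75,34,72,69,61,86,60,63,75,31],"euv":66,"y":69}
After op 24 (add /dr/11 67): {"dr":[81,75,34,72,69,61,86,60,63,75,31,67],"euv":66,"y":69}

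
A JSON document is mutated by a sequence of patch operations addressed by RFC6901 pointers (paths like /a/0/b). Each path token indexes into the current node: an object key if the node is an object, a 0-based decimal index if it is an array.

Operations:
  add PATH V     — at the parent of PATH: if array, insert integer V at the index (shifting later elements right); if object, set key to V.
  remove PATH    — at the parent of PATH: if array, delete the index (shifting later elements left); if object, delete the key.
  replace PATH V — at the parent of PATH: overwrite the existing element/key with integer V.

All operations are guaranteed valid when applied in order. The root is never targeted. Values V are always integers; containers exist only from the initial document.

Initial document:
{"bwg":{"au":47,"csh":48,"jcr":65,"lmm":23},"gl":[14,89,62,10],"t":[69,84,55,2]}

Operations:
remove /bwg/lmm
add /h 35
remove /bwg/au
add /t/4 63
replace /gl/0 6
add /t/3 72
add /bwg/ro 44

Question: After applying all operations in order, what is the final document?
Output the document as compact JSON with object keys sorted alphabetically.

After op 1 (remove /bwg/lmm): {"bwg":{"au":47,"csh":48,"jcr":65},"gl":[14,89,62,10],"t":[69,84,55,2]}
After op 2 (add /h 35): {"bwg":{"au":47,"csh":48,"jcr":65},"gl":[14,89,62,10],"h":35,"t":[69,84,55,2]}
After op 3 (remove /bwg/au): {"bwg":{"csh":48,"jcr":65},"gl":[14,89,62,10],"h":35,"t":[69,84,55,2]}
After op 4 (add /t/4 63): {"bwg":{"csh":48,"jcr":65},"gl":[14,89,62,10],"h":35,"t":[69,84,55,2,63]}
After op 5 (replace /gl/0 6): {"bwg":{"csh":48,"jcr":65},"gl":[6,89,62,10],"h":35,"t":[69,84,55,2,63]}
After op 6 (add /t/3 72): {"bwg":{"csh":48,"jcr":65},"gl":[6,89,62,10],"h":35,"t":[69,84,55,72,2,63]}
After op 7 (add /bwg/ro 44): {"bwg":{"csh":48,"jcr":65,"ro":44},"gl":[6,89,62,10],"h":35,"t":[69,84,55,72,2,63]}

Answer: {"bwg":{"csh":48,"jcr":65,"ro":44},"gl":[6,89,62,10],"h":35,"t":[69,84,55,72,2,63]}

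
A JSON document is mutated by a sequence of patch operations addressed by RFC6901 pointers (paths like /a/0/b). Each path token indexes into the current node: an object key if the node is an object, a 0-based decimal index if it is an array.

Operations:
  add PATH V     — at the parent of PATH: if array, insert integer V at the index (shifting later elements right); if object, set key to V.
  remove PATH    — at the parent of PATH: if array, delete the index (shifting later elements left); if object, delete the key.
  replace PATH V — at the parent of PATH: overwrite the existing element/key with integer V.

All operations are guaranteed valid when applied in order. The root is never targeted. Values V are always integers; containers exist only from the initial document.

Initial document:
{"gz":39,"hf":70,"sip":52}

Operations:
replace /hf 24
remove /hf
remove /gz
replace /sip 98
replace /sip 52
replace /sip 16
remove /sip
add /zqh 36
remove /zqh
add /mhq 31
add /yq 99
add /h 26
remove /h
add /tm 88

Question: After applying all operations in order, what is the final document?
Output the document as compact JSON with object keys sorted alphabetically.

After op 1 (replace /hf 24): {"gz":39,"hf":24,"sip":52}
After op 2 (remove /hf): {"gz":39,"sip":52}
After op 3 (remove /gz): {"sip":52}
After op 4 (replace /sip 98): {"sip":98}
After op 5 (replace /sip 52): {"sip":52}
After op 6 (replace /sip 16): {"sip":16}
After op 7 (remove /sip): {}
After op 8 (add /zqh 36): {"zqh":36}
After op 9 (remove /zqh): {}
After op 10 (add /mhq 31): {"mhq":31}
After op 11 (add /yq 99): {"mhq":31,"yq":99}
After op 12 (add /h 26): {"h":26,"mhq":31,"yq":99}
After op 13 (remove /h): {"mhq":31,"yq":99}
After op 14 (add /tm 88): {"mhq":31,"tm":88,"yq":99}

Answer: {"mhq":31,"tm":88,"yq":99}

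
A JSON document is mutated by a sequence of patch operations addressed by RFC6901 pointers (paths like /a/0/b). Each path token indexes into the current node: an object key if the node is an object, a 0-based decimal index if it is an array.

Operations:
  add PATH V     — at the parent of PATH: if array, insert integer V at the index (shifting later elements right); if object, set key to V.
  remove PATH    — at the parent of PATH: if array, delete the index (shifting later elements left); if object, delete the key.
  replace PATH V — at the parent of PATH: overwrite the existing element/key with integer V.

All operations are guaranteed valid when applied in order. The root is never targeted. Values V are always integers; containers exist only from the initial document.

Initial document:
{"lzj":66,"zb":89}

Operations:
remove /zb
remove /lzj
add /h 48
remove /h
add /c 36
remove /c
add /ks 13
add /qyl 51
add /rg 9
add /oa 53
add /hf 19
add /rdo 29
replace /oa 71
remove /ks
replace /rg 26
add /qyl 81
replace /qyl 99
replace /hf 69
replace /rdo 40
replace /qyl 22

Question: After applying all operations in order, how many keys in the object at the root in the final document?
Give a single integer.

After op 1 (remove /zb): {"lzj":66}
After op 2 (remove /lzj): {}
After op 3 (add /h 48): {"h":48}
After op 4 (remove /h): {}
After op 5 (add /c 36): {"c":36}
After op 6 (remove /c): {}
After op 7 (add /ks 13): {"ks":13}
After op 8 (add /qyl 51): {"ks":13,"qyl":51}
After op 9 (add /rg 9): {"ks":13,"qyl":51,"rg":9}
After op 10 (add /oa 53): {"ks":13,"oa":53,"qyl":51,"rg":9}
After op 11 (add /hf 19): {"hf":19,"ks":13,"oa":53,"qyl":51,"rg":9}
After op 12 (add /rdo 29): {"hf":19,"ks":13,"oa":53,"qyl":51,"rdo":29,"rg":9}
After op 13 (replace /oa 71): {"hf":19,"ks":13,"oa":71,"qyl":51,"rdo":29,"rg":9}
After op 14 (remove /ks): {"hf":19,"oa":71,"qyl":51,"rdo":29,"rg":9}
After op 15 (replace /rg 26): {"hf":19,"oa":71,"qyl":51,"rdo":29,"rg":26}
After op 16 (add /qyl 81): {"hf":19,"oa":71,"qyl":81,"rdo":29,"rg":26}
After op 17 (replace /qyl 99): {"hf":19,"oa":71,"qyl":99,"rdo":29,"rg":26}
After op 18 (replace /hf 69): {"hf":69,"oa":71,"qyl":99,"rdo":29,"rg":26}
After op 19 (replace /rdo 40): {"hf":69,"oa":71,"qyl":99,"rdo":40,"rg":26}
After op 20 (replace /qyl 22): {"hf":69,"oa":71,"qyl":22,"rdo":40,"rg":26}
Size at the root: 5

Answer: 5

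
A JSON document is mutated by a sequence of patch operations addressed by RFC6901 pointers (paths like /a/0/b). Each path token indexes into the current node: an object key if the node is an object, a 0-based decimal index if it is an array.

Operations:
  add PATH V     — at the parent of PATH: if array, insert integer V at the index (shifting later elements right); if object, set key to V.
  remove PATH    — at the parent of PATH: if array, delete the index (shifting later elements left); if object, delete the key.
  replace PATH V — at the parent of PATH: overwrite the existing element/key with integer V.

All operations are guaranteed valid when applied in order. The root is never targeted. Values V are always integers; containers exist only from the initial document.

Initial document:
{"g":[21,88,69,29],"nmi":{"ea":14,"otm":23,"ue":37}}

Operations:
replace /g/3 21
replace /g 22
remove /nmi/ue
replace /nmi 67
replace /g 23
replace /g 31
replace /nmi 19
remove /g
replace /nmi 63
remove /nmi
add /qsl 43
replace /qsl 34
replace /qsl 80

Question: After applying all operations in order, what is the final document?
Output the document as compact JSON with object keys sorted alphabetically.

Answer: {"qsl":80}

Derivation:
After op 1 (replace /g/3 21): {"g":[21,88,69,21],"nmi":{"ea":14,"otm":23,"ue":37}}
After op 2 (replace /g 22): {"g":22,"nmi":{"ea":14,"otm":23,"ue":37}}
After op 3 (remove /nmi/ue): {"g":22,"nmi":{"ea":14,"otm":23}}
After op 4 (replace /nmi 67): {"g":22,"nmi":67}
After op 5 (replace /g 23): {"g":23,"nmi":67}
After op 6 (replace /g 31): {"g":31,"nmi":67}
After op 7 (replace /nmi 19): {"g":31,"nmi":19}
After op 8 (remove /g): {"nmi":19}
After op 9 (replace /nmi 63): {"nmi":63}
After op 10 (remove /nmi): {}
After op 11 (add /qsl 43): {"qsl":43}
After op 12 (replace /qsl 34): {"qsl":34}
After op 13 (replace /qsl 80): {"qsl":80}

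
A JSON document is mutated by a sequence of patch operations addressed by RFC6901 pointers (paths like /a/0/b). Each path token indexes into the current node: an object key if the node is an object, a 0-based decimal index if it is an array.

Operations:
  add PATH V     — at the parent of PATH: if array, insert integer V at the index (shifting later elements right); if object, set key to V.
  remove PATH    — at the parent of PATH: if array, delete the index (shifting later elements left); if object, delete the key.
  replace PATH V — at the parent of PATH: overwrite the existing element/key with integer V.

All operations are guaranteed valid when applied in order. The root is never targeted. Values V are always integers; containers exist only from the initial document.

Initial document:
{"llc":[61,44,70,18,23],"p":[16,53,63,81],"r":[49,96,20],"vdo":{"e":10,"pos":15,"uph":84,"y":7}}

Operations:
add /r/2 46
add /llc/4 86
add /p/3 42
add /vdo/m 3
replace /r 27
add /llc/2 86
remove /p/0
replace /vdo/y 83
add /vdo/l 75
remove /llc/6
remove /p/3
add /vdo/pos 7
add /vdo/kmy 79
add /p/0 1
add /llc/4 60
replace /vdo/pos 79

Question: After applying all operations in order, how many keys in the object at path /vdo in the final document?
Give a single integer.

After op 1 (add /r/2 46): {"llc":[61,44,70,18,23],"p":[16,53,63,81],"r":[49,96,46,20],"vdo":{"e":10,"pos":15,"uph":84,"y":7}}
After op 2 (add /llc/4 86): {"llc":[61,44,70,18,86,23],"p":[16,53,63,81],"r":[49,96,46,20],"vdo":{"e":10,"pos":15,"uph":84,"y":7}}
After op 3 (add /p/3 42): {"llc":[61,44,70,18,86,23],"p":[16,53,63,42,81],"r":[49,96,46,20],"vdo":{"e":10,"pos":15,"uph":84,"y":7}}
After op 4 (add /vdo/m 3): {"llc":[61,44,70,18,86,23],"p":[16,53,63,42,81],"r":[49,96,46,20],"vdo":{"e":10,"m":3,"pos":15,"uph":84,"y":7}}
After op 5 (replace /r 27): {"llc":[61,44,70,18,86,23],"p":[16,53,63,42,81],"r":27,"vdo":{"e":10,"m":3,"pos":15,"uph":84,"y":7}}
After op 6 (add /llc/2 86): {"llc":[61,44,86,70,18,86,23],"p":[16,53,63,42,81],"r":27,"vdo":{"e":10,"m":3,"pos":15,"uph":84,"y":7}}
After op 7 (remove /p/0): {"llc":[61,44,86,70,18,86,23],"p":[53,63,42,81],"r":27,"vdo":{"e":10,"m":3,"pos":15,"uph":84,"y":7}}
After op 8 (replace /vdo/y 83): {"llc":[61,44,86,70,18,86,23],"p":[53,63,42,81],"r":27,"vdo":{"e":10,"m":3,"pos":15,"uph":84,"y":83}}
After op 9 (add /vdo/l 75): {"llc":[61,44,86,70,18,86,23],"p":[53,63,42,81],"r":27,"vdo":{"e":10,"l":75,"m":3,"pos":15,"uph":84,"y":83}}
After op 10 (remove /llc/6): {"llc":[61,44,86,70,18,86],"p":[53,63,42,81],"r":27,"vdo":{"e":10,"l":75,"m":3,"pos":15,"uph":84,"y":83}}
After op 11 (remove /p/3): {"llc":[61,44,86,70,18,86],"p":[53,63,42],"r":27,"vdo":{"e":10,"l":75,"m":3,"pos":15,"uph":84,"y":83}}
After op 12 (add /vdo/pos 7): {"llc":[61,44,86,70,18,86],"p":[53,63,42],"r":27,"vdo":{"e":10,"l":75,"m":3,"pos":7,"uph":84,"y":83}}
After op 13 (add /vdo/kmy 79): {"llc":[61,44,86,70,18,86],"p":[53,63,42],"r":27,"vdo":{"e":10,"kmy":79,"l":75,"m":3,"pos":7,"uph":84,"y":83}}
After op 14 (add /p/0 1): {"llc":[61,44,86,70,18,86],"p":[1,53,63,42],"r":27,"vdo":{"e":10,"kmy":79,"l":75,"m":3,"pos":7,"uph":84,"y":83}}
After op 15 (add /llc/4 60): {"llc":[61,44,86,70,60,18,86],"p":[1,53,63,42],"r":27,"vdo":{"e":10,"kmy":79,"l":75,"m":3,"pos":7,"uph":84,"y":83}}
After op 16 (replace /vdo/pos 79): {"llc":[61,44,86,70,60,18,86],"p":[1,53,63,42],"r":27,"vdo":{"e":10,"kmy":79,"l":75,"m":3,"pos":79,"uph":84,"y":83}}
Size at path /vdo: 7

Answer: 7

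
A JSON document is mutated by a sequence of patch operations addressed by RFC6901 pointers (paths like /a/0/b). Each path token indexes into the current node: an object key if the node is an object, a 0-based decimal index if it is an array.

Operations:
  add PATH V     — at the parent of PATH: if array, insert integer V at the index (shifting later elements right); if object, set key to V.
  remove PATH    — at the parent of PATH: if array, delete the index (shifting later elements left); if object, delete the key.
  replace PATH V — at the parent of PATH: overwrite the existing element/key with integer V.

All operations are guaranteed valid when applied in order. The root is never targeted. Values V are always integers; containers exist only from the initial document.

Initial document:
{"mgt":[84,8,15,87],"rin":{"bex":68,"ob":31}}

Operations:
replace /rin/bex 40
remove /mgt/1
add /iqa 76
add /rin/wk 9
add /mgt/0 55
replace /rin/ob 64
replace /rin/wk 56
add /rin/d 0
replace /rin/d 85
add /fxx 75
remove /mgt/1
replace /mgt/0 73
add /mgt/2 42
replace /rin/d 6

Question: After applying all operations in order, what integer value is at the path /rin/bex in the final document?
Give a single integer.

Answer: 40

Derivation:
After op 1 (replace /rin/bex 40): {"mgt":[84,8,15,87],"rin":{"bex":40,"ob":31}}
After op 2 (remove /mgt/1): {"mgt":[84,15,87],"rin":{"bex":40,"ob":31}}
After op 3 (add /iqa 76): {"iqa":76,"mgt":[84,15,87],"rin":{"bex":40,"ob":31}}
After op 4 (add /rin/wk 9): {"iqa":76,"mgt":[84,15,87],"rin":{"bex":40,"ob":31,"wk":9}}
After op 5 (add /mgt/0 55): {"iqa":76,"mgt":[55,84,15,87],"rin":{"bex":40,"ob":31,"wk":9}}
After op 6 (replace /rin/ob 64): {"iqa":76,"mgt":[55,84,15,87],"rin":{"bex":40,"ob":64,"wk":9}}
After op 7 (replace /rin/wk 56): {"iqa":76,"mgt":[55,84,15,87],"rin":{"bex":40,"ob":64,"wk":56}}
After op 8 (add /rin/d 0): {"iqa":76,"mgt":[55,84,15,87],"rin":{"bex":40,"d":0,"ob":64,"wk":56}}
After op 9 (replace /rin/d 85): {"iqa":76,"mgt":[55,84,15,87],"rin":{"bex":40,"d":85,"ob":64,"wk":56}}
After op 10 (add /fxx 75): {"fxx":75,"iqa":76,"mgt":[55,84,15,87],"rin":{"bex":40,"d":85,"ob":64,"wk":56}}
After op 11 (remove /mgt/1): {"fxx":75,"iqa":76,"mgt":[55,15,87],"rin":{"bex":40,"d":85,"ob":64,"wk":56}}
After op 12 (replace /mgt/0 73): {"fxx":75,"iqa":76,"mgt":[73,15,87],"rin":{"bex":40,"d":85,"ob":64,"wk":56}}
After op 13 (add /mgt/2 42): {"fxx":75,"iqa":76,"mgt":[73,15,42,87],"rin":{"bex":40,"d":85,"ob":64,"wk":56}}
After op 14 (replace /rin/d 6): {"fxx":75,"iqa":76,"mgt":[73,15,42,87],"rin":{"bex":40,"d":6,"ob":64,"wk":56}}
Value at /rin/bex: 40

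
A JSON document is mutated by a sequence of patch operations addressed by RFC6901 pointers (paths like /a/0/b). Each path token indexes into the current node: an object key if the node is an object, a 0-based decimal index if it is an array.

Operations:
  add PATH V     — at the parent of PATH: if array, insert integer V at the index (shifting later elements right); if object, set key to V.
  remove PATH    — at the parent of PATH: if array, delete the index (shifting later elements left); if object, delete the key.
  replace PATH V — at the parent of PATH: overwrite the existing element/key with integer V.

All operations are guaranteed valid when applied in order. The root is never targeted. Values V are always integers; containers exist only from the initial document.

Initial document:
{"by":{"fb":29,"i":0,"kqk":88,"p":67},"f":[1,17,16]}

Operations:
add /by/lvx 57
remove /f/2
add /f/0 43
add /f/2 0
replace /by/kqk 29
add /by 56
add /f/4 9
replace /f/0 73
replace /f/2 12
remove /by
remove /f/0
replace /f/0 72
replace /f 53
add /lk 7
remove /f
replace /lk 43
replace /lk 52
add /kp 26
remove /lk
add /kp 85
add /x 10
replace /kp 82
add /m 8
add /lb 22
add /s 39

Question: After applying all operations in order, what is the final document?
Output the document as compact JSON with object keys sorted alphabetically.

Answer: {"kp":82,"lb":22,"m":8,"s":39,"x":10}

Derivation:
After op 1 (add /by/lvx 57): {"by":{"fb":29,"i":0,"kqk":88,"lvx":57,"p":67},"f":[1,17,16]}
After op 2 (remove /f/2): {"by":{"fb":29,"i":0,"kqk":88,"lvx":57,"p":67},"f":[1,17]}
After op 3 (add /f/0 43): {"by":{"fb":29,"i":0,"kqk":88,"lvx":57,"p":67},"f":[43,1,17]}
After op 4 (add /f/2 0): {"by":{"fb":29,"i":0,"kqk":88,"lvx":57,"p":67},"f":[43,1,0,17]}
After op 5 (replace /by/kqk 29): {"by":{"fb":29,"i":0,"kqk":29,"lvx":57,"p":67},"f":[43,1,0,17]}
After op 6 (add /by 56): {"by":56,"f":[43,1,0,17]}
After op 7 (add /f/4 9): {"by":56,"f":[43,1,0,17,9]}
After op 8 (replace /f/0 73): {"by":56,"f":[73,1,0,17,9]}
After op 9 (replace /f/2 12): {"by":56,"f":[73,1,12,17,9]}
After op 10 (remove /by): {"f":[73,1,12,17,9]}
After op 11 (remove /f/0): {"f":[1,12,17,9]}
After op 12 (replace /f/0 72): {"f":[72,12,17,9]}
After op 13 (replace /f 53): {"f":53}
After op 14 (add /lk 7): {"f":53,"lk":7}
After op 15 (remove /f): {"lk":7}
After op 16 (replace /lk 43): {"lk":43}
After op 17 (replace /lk 52): {"lk":52}
After op 18 (add /kp 26): {"kp":26,"lk":52}
After op 19 (remove /lk): {"kp":26}
After op 20 (add /kp 85): {"kp":85}
After op 21 (add /x 10): {"kp":85,"x":10}
After op 22 (replace /kp 82): {"kp":82,"x":10}
After op 23 (add /m 8): {"kp":82,"m":8,"x":10}
After op 24 (add /lb 22): {"kp":82,"lb":22,"m":8,"x":10}
After op 25 (add /s 39): {"kp":82,"lb":22,"m":8,"s":39,"x":10}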